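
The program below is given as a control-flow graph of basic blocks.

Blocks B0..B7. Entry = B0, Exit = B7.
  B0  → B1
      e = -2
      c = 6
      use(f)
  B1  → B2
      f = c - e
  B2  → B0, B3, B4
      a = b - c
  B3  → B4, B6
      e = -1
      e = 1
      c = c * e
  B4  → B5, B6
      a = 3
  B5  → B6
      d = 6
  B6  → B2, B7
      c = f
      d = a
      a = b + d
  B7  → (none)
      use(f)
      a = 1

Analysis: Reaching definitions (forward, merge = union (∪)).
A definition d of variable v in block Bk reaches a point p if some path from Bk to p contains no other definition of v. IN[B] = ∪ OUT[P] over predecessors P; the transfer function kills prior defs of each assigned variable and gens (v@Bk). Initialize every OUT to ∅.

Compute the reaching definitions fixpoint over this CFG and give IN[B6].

Answer: {a@B2, a@B4, c@B0, c@B3, c@B6, d@B5, d@B6, e@B0, e@B3, f@B1}

Working:
Converged values:
  B0: | IN={a@B2, c@B0, c@B6, d@B6, e@B0, e@B3, f@B1} | OUT={a@B2, c@B0, d@B6, e@B0, f@B1}
  B1: | IN={a@B2, c@B0, d@B6, e@B0, f@B1} | OUT={a@B2, c@B0, d@B6, e@B0, f@B1}
  B2: | IN={a@B2, a@B6, c@B0, c@B6, d@B6, e@B0, e@B3, f@B1} | OUT={a@B2, c@B0, c@B6, d@B6, e@B0, e@B3, f@B1}
  B3: | IN={a@B2, c@B0, c@B6, d@B6, e@B0, e@B3, f@B1} | OUT={a@B2, c@B3, d@B6, e@B3, f@B1}
  B4: | IN={a@B2, c@B0, c@B3, c@B6, d@B6, e@B0, e@B3, f@B1} | OUT={a@B4, c@B0, c@B3, c@B6, d@B6, e@B0, e@B3, f@B1}
  B5: | IN={a@B4, c@B0, c@B3, c@B6, d@B6, e@B0, e@B3, f@B1} | OUT={a@B4, c@B0, c@B3, c@B6, d@B5, e@B0, e@B3, f@B1}
  B6: | IN={a@B2, a@B4, c@B0, c@B3, c@B6, d@B5, d@B6, e@B0, e@B3, f@B1} | OUT={a@B6, c@B6, d@B6, e@B0, e@B3, f@B1}
  B7: | IN={a@B6, c@B6, d@B6, e@B0, e@B3, f@B1} | OUT={a@B7, c@B6, d@B6, e@B0, e@B3, f@B1}

Merge at B6: IN[B6] = OUT[B3] ⊔ OUT[B4] ⊔ OUT[B5] = {a@B2, a@B4, c@B0, c@B3, c@B6, d@B5, d@B6, e@B0, e@B3, f@B1}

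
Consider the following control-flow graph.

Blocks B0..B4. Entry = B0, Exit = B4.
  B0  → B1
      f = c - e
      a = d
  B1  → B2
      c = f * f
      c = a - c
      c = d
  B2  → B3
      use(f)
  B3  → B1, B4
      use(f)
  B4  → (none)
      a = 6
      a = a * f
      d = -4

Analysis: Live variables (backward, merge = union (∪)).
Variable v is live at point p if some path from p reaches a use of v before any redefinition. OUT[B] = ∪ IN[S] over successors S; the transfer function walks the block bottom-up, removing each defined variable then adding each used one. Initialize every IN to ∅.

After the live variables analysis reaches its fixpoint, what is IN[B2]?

Answer: {a, d, f}

Trace:
Fixpoint table:
  B0:  IN={c, d, e}  OUT={a, d, f}
  B1:  IN={a, d, f}  OUT={a, d, f}
  B2:  IN={a, d, f}  OUT={a, d, f}
  B3:  IN={a, d, f}  OUT={a, d, f}
  B4:  IN={f}  OUT={}

Merge at B2: OUT[B2] = IN[B3] = {a, d, f}
Applying B2's transfer function to that OUT value gives IN[B2] (row B2 above).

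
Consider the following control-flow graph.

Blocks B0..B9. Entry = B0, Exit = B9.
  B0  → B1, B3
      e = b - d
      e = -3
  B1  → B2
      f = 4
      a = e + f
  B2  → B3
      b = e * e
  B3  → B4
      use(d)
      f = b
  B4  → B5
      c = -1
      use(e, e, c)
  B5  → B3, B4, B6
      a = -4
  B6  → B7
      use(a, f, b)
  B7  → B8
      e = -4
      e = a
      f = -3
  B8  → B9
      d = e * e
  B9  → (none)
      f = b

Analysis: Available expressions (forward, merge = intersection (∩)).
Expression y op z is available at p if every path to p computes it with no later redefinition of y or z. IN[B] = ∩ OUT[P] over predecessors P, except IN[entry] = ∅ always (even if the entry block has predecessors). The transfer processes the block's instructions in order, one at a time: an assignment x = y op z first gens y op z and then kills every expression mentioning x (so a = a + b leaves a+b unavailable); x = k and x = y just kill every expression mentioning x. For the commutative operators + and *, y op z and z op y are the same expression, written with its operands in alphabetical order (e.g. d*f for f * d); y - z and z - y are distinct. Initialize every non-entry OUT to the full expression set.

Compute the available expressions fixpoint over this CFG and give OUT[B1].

Answer: {b-d, e+f}

Derivation:
Per-block solution:
  B0:   IN={}   OUT={b-d}
  B1:   IN={b-d}   OUT={b-d, e+f}
  B2:   IN={b-d, e+f}   OUT={e*e, e+f}
  B3:   IN={}   OUT={}
  B4:   IN={}   OUT={}
  B5:   IN={}   OUT={}
  B6:   IN={}   OUT={}
  B7:   IN={}   OUT={}
  B8:   IN={}   OUT={e*e}
  B9:   IN={e*e}   OUT={e*e}

Merge at B1: IN[B1] = OUT[B0] = {b-d}
Applying B1's transfer function to that IN value gives OUT[B1] (row B1 above).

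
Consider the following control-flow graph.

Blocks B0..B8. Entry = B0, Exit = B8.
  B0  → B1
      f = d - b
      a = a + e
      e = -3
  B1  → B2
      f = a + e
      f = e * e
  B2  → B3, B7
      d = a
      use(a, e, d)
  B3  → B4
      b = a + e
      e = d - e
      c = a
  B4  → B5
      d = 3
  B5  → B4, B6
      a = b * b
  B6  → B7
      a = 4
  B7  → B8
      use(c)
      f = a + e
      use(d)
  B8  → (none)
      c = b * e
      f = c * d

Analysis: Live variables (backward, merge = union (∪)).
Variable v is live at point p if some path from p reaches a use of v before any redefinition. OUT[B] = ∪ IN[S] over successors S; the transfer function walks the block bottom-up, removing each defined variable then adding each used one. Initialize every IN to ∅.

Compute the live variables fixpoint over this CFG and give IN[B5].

Fixpoint table:
  B0:   IN={a, b, c, d, e}   OUT={a, b, c, e}
  B1:   IN={a, b, c, e}   OUT={a, b, c, e}
  B2:   IN={a, b, c, e}   OUT={a, b, c, d, e}
  B3:   IN={a, d, e}   OUT={b, c, e}
  B4:   IN={b, c, e}   OUT={b, c, d, e}
  B5:   IN={b, c, d, e}   OUT={b, c, d, e}
  B6:   IN={b, c, d, e}   OUT={a, b, c, d, e}
  B7:   IN={a, b, c, d, e}   OUT={b, d, e}
  B8:   IN={b, d, e}   OUT={}

Merge at B5: OUT[B5] = IN[B4] ⊔ IN[B6] = {b, c, d, e}
Applying B5's transfer function to that OUT value gives IN[B5] (row B5 above).

Answer: {b, c, d, e}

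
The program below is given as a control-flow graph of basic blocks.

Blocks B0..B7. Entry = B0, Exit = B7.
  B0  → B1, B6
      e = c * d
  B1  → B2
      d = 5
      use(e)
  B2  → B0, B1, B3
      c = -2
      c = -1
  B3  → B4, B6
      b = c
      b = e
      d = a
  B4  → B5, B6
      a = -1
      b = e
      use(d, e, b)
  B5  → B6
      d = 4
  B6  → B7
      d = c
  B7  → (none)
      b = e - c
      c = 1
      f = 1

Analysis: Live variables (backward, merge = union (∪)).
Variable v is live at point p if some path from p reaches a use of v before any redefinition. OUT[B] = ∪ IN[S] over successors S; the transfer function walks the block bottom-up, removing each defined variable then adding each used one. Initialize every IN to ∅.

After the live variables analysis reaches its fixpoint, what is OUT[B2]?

Answer: {a, c, d, e}

Trace:
Converged values:
  B0:   IN={a, c, d}   OUT={a, c, e}
  B1:   IN={a, e}   OUT={a, d, e}
  B2:   IN={a, d, e}   OUT={a, c, d, e}
  B3:   IN={a, c, e}   OUT={c, d, e}
  B4:   IN={c, d, e}   OUT={c, e}
  B5:   IN={c, e}   OUT={c, e}
  B6:   IN={c, e}   OUT={c, e}
  B7:   IN={c, e}   OUT={}

Merge at B2: OUT[B2] = IN[B0] ⊔ IN[B1] ⊔ IN[B3] = {a, c, d, e}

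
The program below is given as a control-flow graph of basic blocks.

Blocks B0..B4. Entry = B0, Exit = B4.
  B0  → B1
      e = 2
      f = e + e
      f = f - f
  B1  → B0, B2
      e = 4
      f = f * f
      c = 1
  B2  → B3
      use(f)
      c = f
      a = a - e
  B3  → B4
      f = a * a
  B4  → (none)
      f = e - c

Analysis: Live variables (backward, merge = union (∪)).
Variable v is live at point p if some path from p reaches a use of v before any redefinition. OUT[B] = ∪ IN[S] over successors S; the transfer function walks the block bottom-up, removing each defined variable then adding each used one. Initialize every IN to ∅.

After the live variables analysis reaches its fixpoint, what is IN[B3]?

Answer: {a, c, e}

Derivation:
Fixpoint table:
  B0:  IN={a}  OUT={a, f}
  B1:  IN={a, f}  OUT={a, e, f}
  B2:  IN={a, e, f}  OUT={a, c, e}
  B3:  IN={a, c, e}  OUT={c, e}
  B4:  IN={c, e}  OUT={}

Merge at B3: OUT[B3] = IN[B4] = {c, e}
Applying B3's transfer function to that OUT value gives IN[B3] (row B3 above).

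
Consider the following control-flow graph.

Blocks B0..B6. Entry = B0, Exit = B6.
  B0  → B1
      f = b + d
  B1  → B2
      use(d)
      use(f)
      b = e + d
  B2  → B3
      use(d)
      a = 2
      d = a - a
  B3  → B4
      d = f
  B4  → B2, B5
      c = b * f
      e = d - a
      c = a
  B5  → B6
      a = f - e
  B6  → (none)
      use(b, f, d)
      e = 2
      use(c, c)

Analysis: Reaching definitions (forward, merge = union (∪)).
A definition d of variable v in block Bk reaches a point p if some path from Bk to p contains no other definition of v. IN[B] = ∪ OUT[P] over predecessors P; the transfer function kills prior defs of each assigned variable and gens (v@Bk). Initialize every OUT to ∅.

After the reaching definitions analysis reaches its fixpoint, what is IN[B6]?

Answer: {a@B5, b@B1, c@B4, d@B3, e@B4, f@B0}

Working:
Fixpoint table:
  B0:   IN={}   OUT={f@B0}
  B1:   IN={f@B0}   OUT={b@B1, f@B0}
  B2:   IN={a@B2, b@B1, c@B4, d@B3, e@B4, f@B0}   OUT={a@B2, b@B1, c@B4, d@B2, e@B4, f@B0}
  B3:   IN={a@B2, b@B1, c@B4, d@B2, e@B4, f@B0}   OUT={a@B2, b@B1, c@B4, d@B3, e@B4, f@B0}
  B4:   IN={a@B2, b@B1, c@B4, d@B3, e@B4, f@B0}   OUT={a@B2, b@B1, c@B4, d@B3, e@B4, f@B0}
  B5:   IN={a@B2, b@B1, c@B4, d@B3, e@B4, f@B0}   OUT={a@B5, b@B1, c@B4, d@B3, e@B4, f@B0}
  B6:   IN={a@B5, b@B1, c@B4, d@B3, e@B4, f@B0}   OUT={a@B5, b@B1, c@B4, d@B3, e@B6, f@B0}

Merge at B6: IN[B6] = OUT[B5] = {a@B5, b@B1, c@B4, d@B3, e@B4, f@B0}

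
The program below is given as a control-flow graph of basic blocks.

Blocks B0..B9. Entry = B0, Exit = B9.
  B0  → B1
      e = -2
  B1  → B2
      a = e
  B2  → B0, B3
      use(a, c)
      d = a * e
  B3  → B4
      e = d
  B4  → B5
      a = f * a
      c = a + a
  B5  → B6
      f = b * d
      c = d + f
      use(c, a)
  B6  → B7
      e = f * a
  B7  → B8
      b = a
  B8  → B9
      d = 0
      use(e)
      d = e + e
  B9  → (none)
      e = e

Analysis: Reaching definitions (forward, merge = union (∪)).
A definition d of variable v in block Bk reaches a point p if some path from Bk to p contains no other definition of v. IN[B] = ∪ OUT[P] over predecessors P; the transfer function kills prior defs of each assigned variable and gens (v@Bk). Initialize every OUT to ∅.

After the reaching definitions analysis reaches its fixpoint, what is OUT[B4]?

Answer: {a@B4, c@B4, d@B2, e@B3}

Working:
Per-block solution:
  B0:  IN={a@B1, d@B2, e@B0}  OUT={a@B1, d@B2, e@B0}
  B1:  IN={a@B1, d@B2, e@B0}  OUT={a@B1, d@B2, e@B0}
  B2:  IN={a@B1, d@B2, e@B0}  OUT={a@B1, d@B2, e@B0}
  B3:  IN={a@B1, d@B2, e@B0}  OUT={a@B1, d@B2, e@B3}
  B4:  IN={a@B1, d@B2, e@B3}  OUT={a@B4, c@B4, d@B2, e@B3}
  B5:  IN={a@B4, c@B4, d@B2, e@B3}  OUT={a@B4, c@B5, d@B2, e@B3, f@B5}
  B6:  IN={a@B4, c@B5, d@B2, e@B3, f@B5}  OUT={a@B4, c@B5, d@B2, e@B6, f@B5}
  B7:  IN={a@B4, c@B5, d@B2, e@B6, f@B5}  OUT={a@B4, b@B7, c@B5, d@B2, e@B6, f@B5}
  B8:  IN={a@B4, b@B7, c@B5, d@B2, e@B6, f@B5}  OUT={a@B4, b@B7, c@B5, d@B8, e@B6, f@B5}
  B9:  IN={a@B4, b@B7, c@B5, d@B8, e@B6, f@B5}  OUT={a@B4, b@B7, c@B5, d@B8, e@B9, f@B5}

Merge at B4: IN[B4] = OUT[B3] = {a@B1, d@B2, e@B3}
Applying B4's transfer function to that IN value gives OUT[B4] (row B4 above).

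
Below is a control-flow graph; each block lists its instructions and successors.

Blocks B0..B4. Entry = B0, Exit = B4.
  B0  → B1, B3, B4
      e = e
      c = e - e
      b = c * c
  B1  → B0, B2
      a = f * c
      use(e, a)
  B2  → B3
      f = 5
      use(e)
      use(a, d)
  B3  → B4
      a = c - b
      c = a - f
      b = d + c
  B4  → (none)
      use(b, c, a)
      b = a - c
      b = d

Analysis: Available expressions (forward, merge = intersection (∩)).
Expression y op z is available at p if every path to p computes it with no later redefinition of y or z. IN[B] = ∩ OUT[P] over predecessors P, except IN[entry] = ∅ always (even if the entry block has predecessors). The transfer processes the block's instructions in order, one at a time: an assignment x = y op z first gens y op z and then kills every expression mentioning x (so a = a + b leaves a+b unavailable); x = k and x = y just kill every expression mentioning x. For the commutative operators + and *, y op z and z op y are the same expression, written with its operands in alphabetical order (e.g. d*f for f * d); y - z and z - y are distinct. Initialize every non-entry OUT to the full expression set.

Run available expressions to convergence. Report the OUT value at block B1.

Answer: {c*c, c*f, e-e}

Trace:
Fixpoint table:
  B0:   IN={}   OUT={c*c, e-e}
  B1:   IN={c*c, e-e}   OUT={c*c, c*f, e-e}
  B2:   IN={c*c, c*f, e-e}   OUT={c*c, e-e}
  B3:   IN={c*c, e-e}   OUT={a-f, c+d, e-e}
  B4:   IN={e-e}   OUT={a-c, e-e}

Merge at B1: IN[B1] = OUT[B0] = {c*c, e-e}
Applying B1's transfer function to that IN value gives OUT[B1] (row B1 above).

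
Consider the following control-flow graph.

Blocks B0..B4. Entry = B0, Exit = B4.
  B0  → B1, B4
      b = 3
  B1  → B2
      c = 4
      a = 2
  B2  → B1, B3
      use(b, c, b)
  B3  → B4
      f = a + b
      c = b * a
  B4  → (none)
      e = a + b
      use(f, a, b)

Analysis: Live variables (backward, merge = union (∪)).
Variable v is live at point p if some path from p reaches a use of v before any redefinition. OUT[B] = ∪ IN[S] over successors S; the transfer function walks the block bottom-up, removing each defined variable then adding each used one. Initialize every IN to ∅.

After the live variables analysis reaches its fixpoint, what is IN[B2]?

Fixpoint table:
  B0: | IN={a, f} | OUT={a, b, f}
  B1: | IN={b} | OUT={a, b, c}
  B2: | IN={a, b, c} | OUT={a, b}
  B3: | IN={a, b} | OUT={a, b, f}
  B4: | IN={a, b, f} | OUT={}

Merge at B2: OUT[B2] = IN[B1] ⊔ IN[B3] = {a, b}
Applying B2's transfer function to that OUT value gives IN[B2] (row B2 above).

Answer: {a, b, c}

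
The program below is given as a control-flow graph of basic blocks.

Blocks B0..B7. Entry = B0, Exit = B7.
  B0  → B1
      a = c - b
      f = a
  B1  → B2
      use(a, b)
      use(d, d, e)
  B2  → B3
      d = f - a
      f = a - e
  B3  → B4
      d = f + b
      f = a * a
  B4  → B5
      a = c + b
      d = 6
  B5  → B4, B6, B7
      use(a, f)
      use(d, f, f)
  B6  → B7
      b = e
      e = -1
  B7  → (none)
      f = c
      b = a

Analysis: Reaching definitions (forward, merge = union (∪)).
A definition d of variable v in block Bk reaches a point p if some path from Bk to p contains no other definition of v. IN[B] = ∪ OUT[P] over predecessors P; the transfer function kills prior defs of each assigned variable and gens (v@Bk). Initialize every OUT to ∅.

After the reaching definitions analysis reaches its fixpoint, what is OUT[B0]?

Answer: {a@B0, f@B0}

Working:
Fixpoint table:
  B0: | IN={} | OUT={a@B0, f@B0}
  B1: | IN={a@B0, f@B0} | OUT={a@B0, f@B0}
  B2: | IN={a@B0, f@B0} | OUT={a@B0, d@B2, f@B2}
  B3: | IN={a@B0, d@B2, f@B2} | OUT={a@B0, d@B3, f@B3}
  B4: | IN={a@B0, a@B4, d@B3, d@B4, f@B3} | OUT={a@B4, d@B4, f@B3}
  B5: | IN={a@B4, d@B4, f@B3} | OUT={a@B4, d@B4, f@B3}
  B6: | IN={a@B4, d@B4, f@B3} | OUT={a@B4, b@B6, d@B4, e@B6, f@B3}
  B7: | IN={a@B4, b@B6, d@B4, e@B6, f@B3} | OUT={a@B4, b@B7, d@B4, e@B6, f@B7}

B0 is the boundary node: IN[B0] = {}
Applying B0's transfer function to that IN value gives OUT[B0] (row B0 above).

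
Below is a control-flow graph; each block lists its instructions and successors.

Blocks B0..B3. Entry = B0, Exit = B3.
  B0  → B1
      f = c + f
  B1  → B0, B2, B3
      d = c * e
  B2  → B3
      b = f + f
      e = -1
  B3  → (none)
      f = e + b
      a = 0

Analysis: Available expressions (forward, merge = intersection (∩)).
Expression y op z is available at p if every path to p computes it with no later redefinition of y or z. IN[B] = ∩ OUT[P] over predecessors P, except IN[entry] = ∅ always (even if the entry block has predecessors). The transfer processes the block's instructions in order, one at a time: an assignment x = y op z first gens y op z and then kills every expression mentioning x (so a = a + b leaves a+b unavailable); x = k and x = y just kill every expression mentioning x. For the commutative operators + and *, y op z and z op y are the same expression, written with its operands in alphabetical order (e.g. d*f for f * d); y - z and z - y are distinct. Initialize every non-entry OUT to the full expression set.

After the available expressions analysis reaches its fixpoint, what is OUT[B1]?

Per-block solution:
  B0:  IN={}  OUT={}
  B1:  IN={}  OUT={c*e}
  B2:  IN={c*e}  OUT={f+f}
  B3:  IN={}  OUT={b+e}

Merge at B1: IN[B1] = OUT[B0] = {}
Applying B1's transfer function to that IN value gives OUT[B1] (row B1 above).

Answer: {c*e}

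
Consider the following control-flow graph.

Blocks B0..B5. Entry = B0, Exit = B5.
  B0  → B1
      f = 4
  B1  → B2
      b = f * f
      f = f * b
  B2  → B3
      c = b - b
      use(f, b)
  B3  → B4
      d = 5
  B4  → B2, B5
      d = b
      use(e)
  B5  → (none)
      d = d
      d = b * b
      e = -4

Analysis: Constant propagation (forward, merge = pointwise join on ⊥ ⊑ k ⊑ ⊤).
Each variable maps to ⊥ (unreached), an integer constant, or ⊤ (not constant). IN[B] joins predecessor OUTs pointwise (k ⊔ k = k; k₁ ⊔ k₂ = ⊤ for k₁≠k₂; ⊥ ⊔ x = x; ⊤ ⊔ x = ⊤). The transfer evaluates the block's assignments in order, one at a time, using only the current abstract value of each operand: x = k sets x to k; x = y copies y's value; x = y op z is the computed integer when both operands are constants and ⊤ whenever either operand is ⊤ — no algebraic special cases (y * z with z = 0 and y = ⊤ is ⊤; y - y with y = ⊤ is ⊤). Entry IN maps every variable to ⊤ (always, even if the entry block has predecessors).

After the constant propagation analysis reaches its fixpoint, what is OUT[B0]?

Fixpoint table:
  B0: | IN=(all ⊤) | OUT={f:4; rest ⊤}
  B1: | IN={f:4; rest ⊤} | OUT={b:16, f:64; rest ⊤}
  B2: | IN={b:16, f:64; rest ⊤} | OUT={b:16, c:0, f:64; rest ⊤}
  B3: | IN={b:16, c:0, f:64; rest ⊤} | OUT={b:16, c:0, d:5, f:64; rest ⊤}
  B4: | IN={b:16, c:0, d:5, f:64; rest ⊤} | OUT={b:16, c:0, d:16, f:64; rest ⊤}
  B5: | IN={b:16, c:0, d:16, f:64; rest ⊤} | OUT={b:16, c:0, d:256, e:-4, f:64; rest ⊤}

B0 is the boundary node: IN[B0] = {a: ⊤, b: ⊤, c: ⊤, d: ⊤, e: ⊤, f: ⊤}
Applying B0's transfer function to that IN value gives OUT[B0] (row B0 above).

Answer: {a: ⊤, b: ⊤, c: ⊤, d: ⊤, e: ⊤, f: 4}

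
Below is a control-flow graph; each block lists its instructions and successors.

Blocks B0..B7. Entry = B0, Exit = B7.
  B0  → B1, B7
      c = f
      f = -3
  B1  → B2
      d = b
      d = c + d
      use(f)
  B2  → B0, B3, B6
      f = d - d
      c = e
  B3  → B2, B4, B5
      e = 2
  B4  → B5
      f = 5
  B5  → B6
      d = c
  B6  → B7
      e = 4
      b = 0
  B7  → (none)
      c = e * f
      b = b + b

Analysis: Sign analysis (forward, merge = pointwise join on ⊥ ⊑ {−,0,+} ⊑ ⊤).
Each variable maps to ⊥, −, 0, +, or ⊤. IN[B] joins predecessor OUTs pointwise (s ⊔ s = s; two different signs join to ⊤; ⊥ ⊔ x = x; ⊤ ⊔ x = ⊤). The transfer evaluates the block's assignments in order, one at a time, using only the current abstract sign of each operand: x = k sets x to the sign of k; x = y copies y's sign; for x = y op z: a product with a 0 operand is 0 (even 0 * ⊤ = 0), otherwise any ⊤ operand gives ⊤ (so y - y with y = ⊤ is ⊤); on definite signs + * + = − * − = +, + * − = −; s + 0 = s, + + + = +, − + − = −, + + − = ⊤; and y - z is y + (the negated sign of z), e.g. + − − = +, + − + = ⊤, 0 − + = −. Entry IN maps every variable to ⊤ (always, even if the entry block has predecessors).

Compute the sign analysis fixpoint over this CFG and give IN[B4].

Per-block solution:
  B0: | IN=(all ⊤) | OUT={f:-; rest ⊤}
  B1: | IN={f:-; rest ⊤} | OUT={f:-; rest ⊤}
  B2: | IN=(all ⊤) | OUT=(all ⊤)
  B3: | IN=(all ⊤) | OUT={e:+; rest ⊤}
  B4: | IN={e:+; rest ⊤} | OUT={e:+, f:+; rest ⊤}
  B5: | IN={e:+; rest ⊤} | OUT={e:+; rest ⊤}
  B6: | IN=(all ⊤) | OUT={b:0, e:+; rest ⊤}
  B7: | IN=(all ⊤) | OUT=(all ⊤)

Merge at B4: IN[B4] = OUT[B3] = {a: ⊤, b: ⊤, c: ⊤, d: ⊤, e: +, f: ⊤}

Answer: {a: ⊤, b: ⊤, c: ⊤, d: ⊤, e: +, f: ⊤}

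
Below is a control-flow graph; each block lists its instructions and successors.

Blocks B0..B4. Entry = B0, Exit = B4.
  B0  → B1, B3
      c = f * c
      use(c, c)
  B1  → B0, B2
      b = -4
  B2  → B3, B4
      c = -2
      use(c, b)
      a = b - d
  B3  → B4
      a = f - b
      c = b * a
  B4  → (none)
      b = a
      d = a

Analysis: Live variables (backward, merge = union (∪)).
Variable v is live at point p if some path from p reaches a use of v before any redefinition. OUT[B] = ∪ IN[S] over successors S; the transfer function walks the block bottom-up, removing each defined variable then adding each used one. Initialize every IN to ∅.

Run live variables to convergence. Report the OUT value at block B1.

Converged values:
  B0:  IN={b, c, d, f}  OUT={b, c, d, f}
  B1:  IN={c, d, f}  OUT={b, c, d, f}
  B2:  IN={b, d, f}  OUT={a, b, f}
  B3:  IN={b, f}  OUT={a}
  B4:  IN={a}  OUT={}

Merge at B1: OUT[B1] = IN[B0] ⊔ IN[B2] = {b, c, d, f}

Answer: {b, c, d, f}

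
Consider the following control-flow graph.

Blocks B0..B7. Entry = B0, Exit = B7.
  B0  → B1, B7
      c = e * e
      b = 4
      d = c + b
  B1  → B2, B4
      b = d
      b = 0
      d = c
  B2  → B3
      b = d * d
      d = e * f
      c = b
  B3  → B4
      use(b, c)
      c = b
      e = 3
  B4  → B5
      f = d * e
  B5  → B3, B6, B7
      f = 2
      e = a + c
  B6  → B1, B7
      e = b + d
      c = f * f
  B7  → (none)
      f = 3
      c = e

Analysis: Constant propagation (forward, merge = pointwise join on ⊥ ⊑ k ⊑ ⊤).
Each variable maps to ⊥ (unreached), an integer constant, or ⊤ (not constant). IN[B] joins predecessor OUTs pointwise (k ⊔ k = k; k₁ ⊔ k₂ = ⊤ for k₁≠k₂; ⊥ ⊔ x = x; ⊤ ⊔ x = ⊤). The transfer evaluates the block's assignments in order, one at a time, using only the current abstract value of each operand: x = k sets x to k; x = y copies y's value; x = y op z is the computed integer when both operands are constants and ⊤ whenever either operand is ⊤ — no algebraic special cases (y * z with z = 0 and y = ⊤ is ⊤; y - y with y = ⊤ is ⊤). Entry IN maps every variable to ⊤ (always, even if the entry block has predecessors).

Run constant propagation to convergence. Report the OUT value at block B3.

Per-block solution:
  B0:  IN=(all ⊤)  OUT={b:4; rest ⊤}
  B1:  IN=(all ⊤)  OUT={b:0; rest ⊤}
  B2:  IN={b:0; rest ⊤}  OUT=(all ⊤)
  B3:  IN=(all ⊤)  OUT={e:3; rest ⊤}
  B4:  IN=(all ⊤)  OUT=(all ⊤)
  B5:  IN=(all ⊤)  OUT={f:2; rest ⊤}
  B6:  IN={f:2; rest ⊤}  OUT={c:4, f:2; rest ⊤}
  B7:  IN=(all ⊤)  OUT={f:3; rest ⊤}

Merge at B3: IN[B3] = OUT[B2] ⊔ OUT[B5] = {a: ⊤, b: ⊤, c: ⊤, d: ⊤, e: ⊤, f: ⊤}
Applying B3's transfer function to that IN value gives OUT[B3] (row B3 above).

Answer: {a: ⊤, b: ⊤, c: ⊤, d: ⊤, e: 3, f: ⊤}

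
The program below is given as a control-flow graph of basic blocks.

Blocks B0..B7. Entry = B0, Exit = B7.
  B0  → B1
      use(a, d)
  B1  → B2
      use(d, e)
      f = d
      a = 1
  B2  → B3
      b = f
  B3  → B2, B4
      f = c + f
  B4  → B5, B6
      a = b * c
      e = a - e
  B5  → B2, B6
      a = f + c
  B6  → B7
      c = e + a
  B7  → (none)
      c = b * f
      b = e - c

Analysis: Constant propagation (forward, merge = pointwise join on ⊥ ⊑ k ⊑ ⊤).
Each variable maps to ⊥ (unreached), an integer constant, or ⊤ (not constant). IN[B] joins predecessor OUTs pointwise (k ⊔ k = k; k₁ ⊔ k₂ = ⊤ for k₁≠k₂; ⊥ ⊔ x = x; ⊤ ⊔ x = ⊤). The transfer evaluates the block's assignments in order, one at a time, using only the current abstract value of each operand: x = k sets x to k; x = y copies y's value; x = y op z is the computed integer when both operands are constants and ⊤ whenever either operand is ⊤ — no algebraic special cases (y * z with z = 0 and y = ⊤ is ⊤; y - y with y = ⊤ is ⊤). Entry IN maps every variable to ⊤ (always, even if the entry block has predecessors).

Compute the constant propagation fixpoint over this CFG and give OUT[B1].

Answer: {a: 1, b: ⊤, c: ⊤, d: ⊤, e: ⊤, f: ⊤}

Trace:
Per-block solution:
  B0:  IN=(all ⊤)  OUT=(all ⊤)
  B1:  IN=(all ⊤)  OUT={a:1; rest ⊤}
  B2:  IN=(all ⊤)  OUT=(all ⊤)
  B3:  IN=(all ⊤)  OUT=(all ⊤)
  B4:  IN=(all ⊤)  OUT=(all ⊤)
  B5:  IN=(all ⊤)  OUT=(all ⊤)
  B6:  IN=(all ⊤)  OUT=(all ⊤)
  B7:  IN=(all ⊤)  OUT=(all ⊤)

Merge at B1: IN[B1] = OUT[B0] = {a: ⊤, b: ⊤, c: ⊤, d: ⊤, e: ⊤, f: ⊤}
Applying B1's transfer function to that IN value gives OUT[B1] (row B1 above).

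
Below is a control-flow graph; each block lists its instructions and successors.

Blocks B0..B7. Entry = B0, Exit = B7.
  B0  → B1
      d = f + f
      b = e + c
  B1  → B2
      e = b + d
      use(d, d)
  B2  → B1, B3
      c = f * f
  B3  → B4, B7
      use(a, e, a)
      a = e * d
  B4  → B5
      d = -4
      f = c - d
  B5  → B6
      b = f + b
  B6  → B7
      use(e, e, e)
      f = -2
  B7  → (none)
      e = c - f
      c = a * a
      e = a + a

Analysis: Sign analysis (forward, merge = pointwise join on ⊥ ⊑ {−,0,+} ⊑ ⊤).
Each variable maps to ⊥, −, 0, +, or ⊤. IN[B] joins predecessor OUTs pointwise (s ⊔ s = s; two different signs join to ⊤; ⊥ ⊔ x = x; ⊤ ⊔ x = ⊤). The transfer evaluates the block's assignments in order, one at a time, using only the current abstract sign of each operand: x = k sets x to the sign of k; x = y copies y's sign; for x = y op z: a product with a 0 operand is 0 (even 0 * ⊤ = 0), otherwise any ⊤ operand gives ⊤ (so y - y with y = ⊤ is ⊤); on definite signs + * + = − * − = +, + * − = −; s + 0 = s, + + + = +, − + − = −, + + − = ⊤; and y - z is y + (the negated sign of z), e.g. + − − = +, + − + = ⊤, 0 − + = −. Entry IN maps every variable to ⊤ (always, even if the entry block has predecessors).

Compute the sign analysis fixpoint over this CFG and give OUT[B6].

Per-block solution:
  B0: | IN=(all ⊤) | OUT=(all ⊤)
  B1: | IN=(all ⊤) | OUT=(all ⊤)
  B2: | IN=(all ⊤) | OUT=(all ⊤)
  B3: | IN=(all ⊤) | OUT=(all ⊤)
  B4: | IN=(all ⊤) | OUT={d:-; rest ⊤}
  B5: | IN={d:-; rest ⊤} | OUT={d:-; rest ⊤}
  B6: | IN={d:-; rest ⊤} | OUT={d:-, f:-; rest ⊤}
  B7: | IN=(all ⊤) | OUT=(all ⊤)

Merge at B6: IN[B6] = OUT[B5] = {a: ⊤, b: ⊤, c: ⊤, d: -, e: ⊤, f: ⊤}
Applying B6's transfer function to that IN value gives OUT[B6] (row B6 above).

Answer: {a: ⊤, b: ⊤, c: ⊤, d: -, e: ⊤, f: -}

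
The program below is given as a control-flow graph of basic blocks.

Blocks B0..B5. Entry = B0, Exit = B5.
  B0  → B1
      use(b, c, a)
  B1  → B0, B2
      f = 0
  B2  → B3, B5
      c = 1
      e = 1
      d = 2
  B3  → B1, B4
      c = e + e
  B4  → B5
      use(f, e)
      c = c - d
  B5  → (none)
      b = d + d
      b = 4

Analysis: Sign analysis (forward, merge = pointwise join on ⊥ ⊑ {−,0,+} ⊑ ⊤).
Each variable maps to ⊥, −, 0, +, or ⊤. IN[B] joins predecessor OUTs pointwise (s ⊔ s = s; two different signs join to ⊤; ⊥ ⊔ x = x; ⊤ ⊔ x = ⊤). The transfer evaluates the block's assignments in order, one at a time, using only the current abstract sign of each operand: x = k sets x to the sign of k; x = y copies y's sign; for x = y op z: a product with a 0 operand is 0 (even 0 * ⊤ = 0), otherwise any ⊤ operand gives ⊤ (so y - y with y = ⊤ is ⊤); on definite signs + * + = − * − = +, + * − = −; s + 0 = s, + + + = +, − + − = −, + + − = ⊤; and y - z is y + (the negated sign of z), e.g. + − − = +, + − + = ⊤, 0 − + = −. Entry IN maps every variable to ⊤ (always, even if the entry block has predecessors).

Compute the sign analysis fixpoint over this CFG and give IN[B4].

Fixpoint table:
  B0:  IN=(all ⊤)  OUT=(all ⊤)
  B1:  IN=(all ⊤)  OUT={f:0; rest ⊤}
  B2:  IN={f:0; rest ⊤}  OUT={c:+, d:+, e:+, f:0; rest ⊤}
  B3:  IN={c:+, d:+, e:+, f:0; rest ⊤}  OUT={c:+, d:+, e:+, f:0; rest ⊤}
  B4:  IN={c:+, d:+, e:+, f:0; rest ⊤}  OUT={d:+, e:+, f:0; rest ⊤}
  B5:  IN={d:+, e:+, f:0; rest ⊤}  OUT={b:+, d:+, e:+, f:0; rest ⊤}

Merge at B4: IN[B4] = OUT[B3] = {a: ⊤, b: ⊤, c: +, d: +, e: +, f: 0}

Answer: {a: ⊤, b: ⊤, c: +, d: +, e: +, f: 0}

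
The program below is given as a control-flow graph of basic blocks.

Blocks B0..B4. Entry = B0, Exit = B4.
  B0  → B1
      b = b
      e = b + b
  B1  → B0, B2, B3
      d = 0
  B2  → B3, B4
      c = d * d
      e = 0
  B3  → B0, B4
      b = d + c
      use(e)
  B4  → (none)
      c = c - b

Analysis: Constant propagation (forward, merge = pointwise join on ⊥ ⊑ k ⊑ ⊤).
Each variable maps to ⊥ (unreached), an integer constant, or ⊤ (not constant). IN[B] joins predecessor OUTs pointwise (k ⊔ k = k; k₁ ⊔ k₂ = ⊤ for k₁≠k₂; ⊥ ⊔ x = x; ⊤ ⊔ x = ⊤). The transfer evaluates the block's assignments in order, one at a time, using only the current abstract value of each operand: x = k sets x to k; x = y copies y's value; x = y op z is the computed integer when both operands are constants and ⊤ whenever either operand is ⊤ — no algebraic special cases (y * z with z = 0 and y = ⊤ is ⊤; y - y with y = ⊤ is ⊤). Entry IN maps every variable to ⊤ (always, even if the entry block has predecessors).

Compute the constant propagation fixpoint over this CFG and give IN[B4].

Answer: {a: ⊤, b: ⊤, c: ⊤, d: 0, e: ⊤, f: ⊤}

Working:
Converged values:
  B0:  IN=(all ⊤)  OUT=(all ⊤)
  B1:  IN=(all ⊤)  OUT={d:0; rest ⊤}
  B2:  IN={d:0; rest ⊤}  OUT={c:0, d:0, e:0; rest ⊤}
  B3:  IN={d:0; rest ⊤}  OUT={d:0; rest ⊤}
  B4:  IN={d:0; rest ⊤}  OUT={d:0; rest ⊤}

Merge at B4: IN[B4] = OUT[B2] ⊔ OUT[B3] = {a: ⊤, b: ⊤, c: ⊤, d: 0, e: ⊤, f: ⊤}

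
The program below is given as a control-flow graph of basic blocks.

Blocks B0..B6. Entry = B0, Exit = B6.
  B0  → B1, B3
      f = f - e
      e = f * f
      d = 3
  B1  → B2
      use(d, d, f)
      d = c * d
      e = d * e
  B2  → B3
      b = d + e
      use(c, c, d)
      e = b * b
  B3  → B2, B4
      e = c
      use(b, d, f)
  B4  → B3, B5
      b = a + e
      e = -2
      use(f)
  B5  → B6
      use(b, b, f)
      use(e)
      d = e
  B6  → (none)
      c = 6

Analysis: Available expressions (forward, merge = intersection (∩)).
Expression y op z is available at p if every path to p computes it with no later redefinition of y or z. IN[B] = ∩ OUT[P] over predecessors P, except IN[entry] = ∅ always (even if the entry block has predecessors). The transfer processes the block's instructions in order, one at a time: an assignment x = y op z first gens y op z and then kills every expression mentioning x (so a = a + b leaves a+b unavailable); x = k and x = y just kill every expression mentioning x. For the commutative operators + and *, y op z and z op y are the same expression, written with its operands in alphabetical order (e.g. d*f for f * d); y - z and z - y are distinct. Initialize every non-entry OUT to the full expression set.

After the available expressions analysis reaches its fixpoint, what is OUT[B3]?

Answer: {f*f}

Working:
Per-block solution:
  B0:  IN={}  OUT={f*f}
  B1:  IN={f*f}  OUT={f*f}
  B2:  IN={f*f}  OUT={b*b, f*f}
  B3:  IN={f*f}  OUT={f*f}
  B4:  IN={f*f}  OUT={f*f}
  B5:  IN={f*f}  OUT={f*f}
  B6:  IN={f*f}  OUT={f*f}

Merge at B3: IN[B3] = OUT[B0] ∩ OUT[B2] ∩ OUT[B4] = {f*f}
Applying B3's transfer function to that IN value gives OUT[B3] (row B3 above).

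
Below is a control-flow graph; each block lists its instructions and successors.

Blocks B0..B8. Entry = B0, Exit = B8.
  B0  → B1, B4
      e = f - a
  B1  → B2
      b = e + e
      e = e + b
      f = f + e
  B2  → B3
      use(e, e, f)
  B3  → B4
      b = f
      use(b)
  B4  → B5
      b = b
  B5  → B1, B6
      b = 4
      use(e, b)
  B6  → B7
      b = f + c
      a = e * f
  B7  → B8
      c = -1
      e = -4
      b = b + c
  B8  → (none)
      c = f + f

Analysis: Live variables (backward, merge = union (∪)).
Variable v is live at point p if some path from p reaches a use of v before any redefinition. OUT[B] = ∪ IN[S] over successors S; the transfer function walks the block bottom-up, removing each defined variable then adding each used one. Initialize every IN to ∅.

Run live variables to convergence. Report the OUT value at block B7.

Per-block solution:
  B0:  IN={a, b, c, f}  OUT={b, c, e, f}
  B1:  IN={c, e, f}  OUT={c, e, f}
  B2:  IN={c, e, f}  OUT={c, e, f}
  B3:  IN={c, e, f}  OUT={b, c, e, f}
  B4:  IN={b, c, e, f}  OUT={c, e, f}
  B5:  IN={c, e, f}  OUT={c, e, f}
  B6:  IN={c, e, f}  OUT={b, f}
  B7:  IN={b, f}  OUT={f}
  B8:  IN={f}  OUT={}

Merge at B7: OUT[B7] = IN[B8] = {f}

Answer: {f}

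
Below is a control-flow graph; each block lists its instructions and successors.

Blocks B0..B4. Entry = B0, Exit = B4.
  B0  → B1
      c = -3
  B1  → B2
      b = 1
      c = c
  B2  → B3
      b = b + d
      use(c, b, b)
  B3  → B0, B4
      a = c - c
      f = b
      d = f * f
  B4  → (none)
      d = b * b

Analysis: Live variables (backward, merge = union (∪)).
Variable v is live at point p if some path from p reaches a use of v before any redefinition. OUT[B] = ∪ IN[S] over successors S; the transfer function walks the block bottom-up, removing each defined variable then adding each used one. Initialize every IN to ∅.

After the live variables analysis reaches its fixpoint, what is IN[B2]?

Fixpoint table:
  B0:   IN={d}   OUT={c, d}
  B1:   IN={c, d}   OUT={b, c, d}
  B2:   IN={b, c, d}   OUT={b, c}
  B3:   IN={b, c}   OUT={b, d}
  B4:   IN={b}   OUT={}

Merge at B2: OUT[B2] = IN[B3] = {b, c}
Applying B2's transfer function to that OUT value gives IN[B2] (row B2 above).

Answer: {b, c, d}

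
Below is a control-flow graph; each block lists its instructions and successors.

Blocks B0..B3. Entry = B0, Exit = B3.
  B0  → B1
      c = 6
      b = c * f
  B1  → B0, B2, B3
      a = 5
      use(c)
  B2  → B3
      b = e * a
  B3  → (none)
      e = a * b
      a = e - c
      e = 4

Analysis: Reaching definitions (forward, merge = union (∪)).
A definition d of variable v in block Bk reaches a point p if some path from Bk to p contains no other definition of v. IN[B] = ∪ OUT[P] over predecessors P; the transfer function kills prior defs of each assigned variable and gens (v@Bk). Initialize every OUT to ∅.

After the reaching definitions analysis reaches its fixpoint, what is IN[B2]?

Answer: {a@B1, b@B0, c@B0}

Trace:
Per-block solution:
  B0:   IN={a@B1, b@B0, c@B0}   OUT={a@B1, b@B0, c@B0}
  B1:   IN={a@B1, b@B0, c@B0}   OUT={a@B1, b@B0, c@B0}
  B2:   IN={a@B1, b@B0, c@B0}   OUT={a@B1, b@B2, c@B0}
  B3:   IN={a@B1, b@B0, b@B2, c@B0}   OUT={a@B3, b@B0, b@B2, c@B0, e@B3}

Merge at B2: IN[B2] = OUT[B1] = {a@B1, b@B0, c@B0}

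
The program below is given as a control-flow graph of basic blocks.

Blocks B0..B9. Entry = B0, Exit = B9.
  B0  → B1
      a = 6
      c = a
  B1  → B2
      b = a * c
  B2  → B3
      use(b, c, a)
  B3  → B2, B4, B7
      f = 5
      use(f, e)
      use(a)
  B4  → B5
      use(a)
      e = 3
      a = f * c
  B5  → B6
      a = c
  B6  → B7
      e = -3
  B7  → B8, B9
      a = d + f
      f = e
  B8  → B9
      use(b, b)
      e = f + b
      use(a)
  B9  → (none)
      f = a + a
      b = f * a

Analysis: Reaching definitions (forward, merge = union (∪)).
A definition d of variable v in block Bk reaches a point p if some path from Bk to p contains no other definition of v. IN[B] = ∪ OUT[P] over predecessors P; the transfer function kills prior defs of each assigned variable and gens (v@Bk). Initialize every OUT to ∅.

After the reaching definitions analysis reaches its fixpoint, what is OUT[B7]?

Answer: {a@B7, b@B1, c@B0, e@B6, f@B7}

Working:
Per-block solution:
  B0:  IN={}  OUT={a@B0, c@B0}
  B1:  IN={a@B0, c@B0}  OUT={a@B0, b@B1, c@B0}
  B2:  IN={a@B0, b@B1, c@B0, f@B3}  OUT={a@B0, b@B1, c@B0, f@B3}
  B3:  IN={a@B0, b@B1, c@B0, f@B3}  OUT={a@B0, b@B1, c@B0, f@B3}
  B4:  IN={a@B0, b@B1, c@B0, f@B3}  OUT={a@B4, b@B1, c@B0, e@B4, f@B3}
  B5:  IN={a@B4, b@B1, c@B0, e@B4, f@B3}  OUT={a@B5, b@B1, c@B0, e@B4, f@B3}
  B6:  IN={a@B5, b@B1, c@B0, e@B4, f@B3}  OUT={a@B5, b@B1, c@B0, e@B6, f@B3}
  B7:  IN={a@B0, a@B5, b@B1, c@B0, e@B6, f@B3}  OUT={a@B7, b@B1, c@B0, e@B6, f@B7}
  B8:  IN={a@B7, b@B1, c@B0, e@B6, f@B7}  OUT={a@B7, b@B1, c@B0, e@B8, f@B7}
  B9:  IN={a@B7, b@B1, c@B0, e@B6, e@B8, f@B7}  OUT={a@B7, b@B9, c@B0, e@B6, e@B8, f@B9}

Merge at B7: IN[B7] = OUT[B3] ⊔ OUT[B6] = {a@B0, a@B5, b@B1, c@B0, e@B6, f@B3}
Applying B7's transfer function to that IN value gives OUT[B7] (row B7 above).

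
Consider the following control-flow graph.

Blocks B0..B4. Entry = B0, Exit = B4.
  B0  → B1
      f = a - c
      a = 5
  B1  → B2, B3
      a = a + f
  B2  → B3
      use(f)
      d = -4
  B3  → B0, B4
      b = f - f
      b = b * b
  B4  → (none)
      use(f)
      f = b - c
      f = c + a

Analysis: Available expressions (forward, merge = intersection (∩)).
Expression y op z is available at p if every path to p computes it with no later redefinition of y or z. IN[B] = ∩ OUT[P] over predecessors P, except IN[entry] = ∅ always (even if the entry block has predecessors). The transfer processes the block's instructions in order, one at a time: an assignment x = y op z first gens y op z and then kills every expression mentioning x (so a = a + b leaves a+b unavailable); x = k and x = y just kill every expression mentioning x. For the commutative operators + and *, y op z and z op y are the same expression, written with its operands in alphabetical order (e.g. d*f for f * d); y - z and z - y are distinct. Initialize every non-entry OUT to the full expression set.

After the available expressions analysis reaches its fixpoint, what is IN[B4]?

Fixpoint table:
  B0:   IN={}   OUT={}
  B1:   IN={}   OUT={}
  B2:   IN={}   OUT={}
  B3:   IN={}   OUT={f-f}
  B4:   IN={f-f}   OUT={a+c, b-c}

Merge at B4: IN[B4] = OUT[B3] = {f-f}

Answer: {f-f}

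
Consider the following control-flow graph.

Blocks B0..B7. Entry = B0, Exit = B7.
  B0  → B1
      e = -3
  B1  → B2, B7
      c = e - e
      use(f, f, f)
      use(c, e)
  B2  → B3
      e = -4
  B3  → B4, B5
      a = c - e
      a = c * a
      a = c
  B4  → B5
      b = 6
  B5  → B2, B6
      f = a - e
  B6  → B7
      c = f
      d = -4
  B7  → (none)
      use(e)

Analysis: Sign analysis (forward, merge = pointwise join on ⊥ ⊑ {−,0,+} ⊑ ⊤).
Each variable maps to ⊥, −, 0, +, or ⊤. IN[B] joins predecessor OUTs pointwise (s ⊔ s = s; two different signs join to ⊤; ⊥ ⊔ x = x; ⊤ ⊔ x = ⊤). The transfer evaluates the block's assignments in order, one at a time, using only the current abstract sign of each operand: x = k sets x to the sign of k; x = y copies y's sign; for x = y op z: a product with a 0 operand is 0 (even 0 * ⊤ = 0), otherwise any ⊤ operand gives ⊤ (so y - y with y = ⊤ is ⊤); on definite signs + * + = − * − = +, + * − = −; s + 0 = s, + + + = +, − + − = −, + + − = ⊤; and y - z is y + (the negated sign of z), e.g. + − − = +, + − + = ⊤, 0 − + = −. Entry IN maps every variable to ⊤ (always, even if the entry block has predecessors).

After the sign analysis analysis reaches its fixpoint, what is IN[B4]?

Answer: {a: ⊤, b: ⊤, c: ⊤, d: ⊤, e: -, f: ⊤}

Derivation:
Fixpoint table:
  B0:  IN=(all ⊤)  OUT={e:-; rest ⊤}
  B1:  IN={e:-; rest ⊤}  OUT={e:-; rest ⊤}
  B2:  IN={e:-; rest ⊤}  OUT={e:-; rest ⊤}
  B3:  IN={e:-; rest ⊤}  OUT={e:-; rest ⊤}
  B4:  IN={e:-; rest ⊤}  OUT={b:+, e:-; rest ⊤}
  B5:  IN={e:-; rest ⊤}  OUT={e:-; rest ⊤}
  B6:  IN={e:-; rest ⊤}  OUT={d:-, e:-; rest ⊤}
  B7:  IN={e:-; rest ⊤}  OUT={e:-; rest ⊤}

Merge at B4: IN[B4] = OUT[B3] = {a: ⊤, b: ⊤, c: ⊤, d: ⊤, e: -, f: ⊤}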